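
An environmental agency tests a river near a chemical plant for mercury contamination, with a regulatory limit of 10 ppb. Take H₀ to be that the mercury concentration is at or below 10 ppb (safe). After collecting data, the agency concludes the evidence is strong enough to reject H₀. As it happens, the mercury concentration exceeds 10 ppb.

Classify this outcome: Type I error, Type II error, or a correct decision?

Neither — the decision is correct.

The test rejected a false H₀ — the decision matches the true state.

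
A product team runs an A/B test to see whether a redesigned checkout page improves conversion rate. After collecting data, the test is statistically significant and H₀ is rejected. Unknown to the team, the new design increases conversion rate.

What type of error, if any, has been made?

The conventional null hypothesis here is that the new design has no effect on conversion rate.
The test rejected a false H₀ — the decision matches the true state.

Neither — the decision is correct.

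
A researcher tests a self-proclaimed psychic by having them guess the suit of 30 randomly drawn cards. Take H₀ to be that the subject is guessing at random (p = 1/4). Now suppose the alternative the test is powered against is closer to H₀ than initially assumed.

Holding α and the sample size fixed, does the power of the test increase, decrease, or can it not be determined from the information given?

A smaller departure from H₀ means the test statistic under Ha is distributed closer to where it would be under H₀; rejection becomes less likely.
Since power = 1 − β and β increases, power decreases.

It decreases.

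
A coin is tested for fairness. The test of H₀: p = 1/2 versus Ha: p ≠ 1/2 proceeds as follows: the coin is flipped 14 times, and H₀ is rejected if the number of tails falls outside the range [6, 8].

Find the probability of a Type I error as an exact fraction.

Under H₀, K ~ Binomial(14, 1/2); α is the probability of landing in either tail, P(K ≤ 5) + P(K ≥ 9).
Each tail has probability (1 + 14 + 91 + 364 + 1001 + 2002)/16384; doubling gives α = 6946/16384 = 3473/8192.

3473/8192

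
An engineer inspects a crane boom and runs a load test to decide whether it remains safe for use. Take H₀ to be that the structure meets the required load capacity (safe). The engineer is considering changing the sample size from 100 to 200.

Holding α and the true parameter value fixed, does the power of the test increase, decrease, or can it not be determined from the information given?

It increases.

A larger sample reduces the standard error, pulling the sampling distribution under Ha further from the non-rejection region.
Since power = 1 − β and β decreases, power increases.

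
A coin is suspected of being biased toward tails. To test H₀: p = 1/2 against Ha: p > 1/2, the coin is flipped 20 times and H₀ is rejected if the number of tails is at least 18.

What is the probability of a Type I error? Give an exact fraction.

The Type I error probability is α = P(Y ≥ 18) computed under H₀, where Y ~ Binomial(20, 1/2).
Summing the upper tail: (190 + 20 + 1) / 2^20 = 211/1048576.

211/1048576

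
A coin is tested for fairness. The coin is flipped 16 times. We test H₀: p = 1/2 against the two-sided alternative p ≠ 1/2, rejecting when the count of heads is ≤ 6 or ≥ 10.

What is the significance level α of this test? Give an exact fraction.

α = P(K ≤ 6 or K ≥ 10 | p = 1/2), K ~ Binomial(16, 1/2).
By symmetry, α = 2·P(K ≤ 6) = 2·(1 + 16 + 120 + 560 + 1820 + 4368 + 8008)/65536 = 29786/65536 = 14893/32768.

14893/32768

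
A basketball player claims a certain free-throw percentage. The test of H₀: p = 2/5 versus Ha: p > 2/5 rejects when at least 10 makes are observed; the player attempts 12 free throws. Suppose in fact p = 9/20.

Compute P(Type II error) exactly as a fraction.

β = P(fail to reject H₀ | Ha true) = P(Y ≤ 9 | p = 9/20), Y ~ Binomial(12, 9/20).
Adding the binomial probabilities P(Y=0)+…+P(Y=9) at p = 9/20 gives 812745962073749/819200000000000.

812745962073749/819200000000000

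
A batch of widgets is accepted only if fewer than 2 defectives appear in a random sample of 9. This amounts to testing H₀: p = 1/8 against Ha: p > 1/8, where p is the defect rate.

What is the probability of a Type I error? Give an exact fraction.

2623807/8388608

The significance level is the probability, assuming p = 1/8, of seeing 2 or more defectives in 9 draws.
Computing the lower-tail complement: 1 − 5764801/8388608 = 2623807/8388608.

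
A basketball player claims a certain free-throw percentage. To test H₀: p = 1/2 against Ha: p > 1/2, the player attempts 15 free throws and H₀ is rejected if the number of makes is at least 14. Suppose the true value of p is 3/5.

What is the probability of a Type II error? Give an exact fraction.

Under the alternative p = 3/5, K ~ Binomial(15, 3/5); β is the probability the test does not reject, P(K < 14).
Adding the binomial probabilities P(K=0)+…+P(K=13) at p = 3/5 gives 30359740148/30517578125.

30359740148/30517578125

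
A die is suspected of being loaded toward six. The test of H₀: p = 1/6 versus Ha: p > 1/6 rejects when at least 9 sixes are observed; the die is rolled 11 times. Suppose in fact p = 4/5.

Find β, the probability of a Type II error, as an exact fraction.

A Type II error is failing to reject when Ha holds: with p = 4/5, β = P(K ≤ 8).
Summing C(11,j)·(4/5)^j·(1/5)^{11-j} for j = 0..8 gives 3736313/9765625.

3736313/9765625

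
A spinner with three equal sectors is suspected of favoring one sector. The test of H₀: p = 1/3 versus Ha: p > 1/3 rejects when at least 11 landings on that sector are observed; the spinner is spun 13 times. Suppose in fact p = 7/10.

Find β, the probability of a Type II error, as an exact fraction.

7788298257/9765625000

Under the alternative p = 7/10, Y ~ Binomial(13, 7/10); β is the probability the test does not reject, P(Y < 11).
Adding the binomial probabilities P(Y=0)+…+P(Y=10) at p = 7/10 gives 7788298257/9765625000.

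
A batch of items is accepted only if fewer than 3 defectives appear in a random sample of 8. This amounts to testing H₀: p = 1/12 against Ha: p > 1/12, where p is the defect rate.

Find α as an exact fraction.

3373913/143327232

α = P(reject H₀ | H₀ true) = P(Y ≥ 3 | p = 1/12), Y ~ Binomial(8, 1/12).
Via the complement, α = 1 − Σ_{j=0}^{2} C(8,j)(1/12)^j(11/12)^{8-j} = 3373913/143327232.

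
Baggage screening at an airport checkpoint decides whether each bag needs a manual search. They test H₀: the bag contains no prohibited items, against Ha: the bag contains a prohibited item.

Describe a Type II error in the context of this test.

A Type II error would mean concluding that the bag contains no prohibited items (or at least failing to establish that the bag contains a prohibited item) when in fact the bag contains a prohibited item.

A Type II error is failing to reject H₀ when H₀ is false.
Here that means letting the bag through when actually the bag contains a prohibited item.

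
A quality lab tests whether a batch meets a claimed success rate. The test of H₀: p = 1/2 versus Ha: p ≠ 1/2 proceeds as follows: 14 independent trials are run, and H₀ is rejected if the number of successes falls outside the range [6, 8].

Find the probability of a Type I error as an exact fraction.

3473/8192

α = P(X ≤ 5 or X ≥ 9 | p = 1/2), X ~ Binomial(14, 1/2).
The two tails are symmetric, so α = 2·(1 + 14 + 91 + 364 + 1001 + 2002)/2^14 = 6946/16384 = 3473/8192.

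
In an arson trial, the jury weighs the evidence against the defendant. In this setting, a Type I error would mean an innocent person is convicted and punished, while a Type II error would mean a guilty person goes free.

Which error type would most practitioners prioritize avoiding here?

Type I error

The Type I consequence (an innocent person is convicted and punished) is more severe than the Type II consequence (a guilty person goes free).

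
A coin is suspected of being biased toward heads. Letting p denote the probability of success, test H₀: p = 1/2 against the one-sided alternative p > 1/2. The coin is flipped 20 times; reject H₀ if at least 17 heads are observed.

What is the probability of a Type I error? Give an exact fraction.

1351/1048576

α = P(reject H₀ | H₀ true) = P(X ≥ 17 | p = 1/2), with X ~ Binomial(20, 1/2).
Summing the upper tail: (1140 + 190 + 20 + 1) / 2^20 = 1351/1048576.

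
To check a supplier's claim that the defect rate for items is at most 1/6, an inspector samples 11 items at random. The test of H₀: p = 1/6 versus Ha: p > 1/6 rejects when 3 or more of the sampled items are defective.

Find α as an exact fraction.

3671303/13436928

Under H₀, Y ~ Binomial(11, 1/6); the Type I error rate is P(Y ≥ 3).
α = 1 − P(Y ≤ 2) = 1 − 9765625/13436928 = 3671303/13436928.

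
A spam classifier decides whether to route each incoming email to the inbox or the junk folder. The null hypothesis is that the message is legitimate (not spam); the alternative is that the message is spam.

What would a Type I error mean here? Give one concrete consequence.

A Type I error is rejecting H₀ when H₀ is true.
Here that means sending the message to the spam folder when actually the message is legitimate (not spam).

A Type I error would mean concluding that the message is spam when in fact the message is legitimate (not spam). Consequence: a legitimate email — possibly an important one — is hidden in the spam folder.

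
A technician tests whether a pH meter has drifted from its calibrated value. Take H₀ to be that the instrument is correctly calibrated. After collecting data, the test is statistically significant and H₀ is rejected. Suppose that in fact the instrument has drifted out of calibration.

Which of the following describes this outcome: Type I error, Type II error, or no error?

The test rejected a false H₀ — the decision matches the true state.

No error — this is a correct decision.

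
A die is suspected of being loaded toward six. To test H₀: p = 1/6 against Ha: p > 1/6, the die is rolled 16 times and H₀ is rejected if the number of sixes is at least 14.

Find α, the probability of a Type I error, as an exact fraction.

The Type I error probability is α = P(Y ≥ 14) computed under H₀, where Y ~ Binomial(16, 1/6).
P(Y ≥ 14) = Σ_{j=14}^{16} C(16,j)·(1/6)^j·(5/6)^{16-j} = 1027/940369969152.

1027/940369969152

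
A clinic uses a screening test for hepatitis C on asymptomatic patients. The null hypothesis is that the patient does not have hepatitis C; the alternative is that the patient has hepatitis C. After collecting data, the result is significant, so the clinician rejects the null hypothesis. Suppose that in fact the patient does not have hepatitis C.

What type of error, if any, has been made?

H₀ was rejected, but H₀ is actually true.
Rejecting a true null hypothesis is a Type I error (false positive).

Type I error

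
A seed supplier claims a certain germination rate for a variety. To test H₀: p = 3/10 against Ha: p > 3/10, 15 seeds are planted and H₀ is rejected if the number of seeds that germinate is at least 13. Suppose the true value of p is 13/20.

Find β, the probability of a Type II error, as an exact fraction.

30745097163070342213/32768000000000000000

A Type II error is failing to reject when Ha holds: with p = 13/20, β = P(Y ≤ 12).
Equivalently, β = 1 − P(Y ≥ 13) = 30745097163070342213/32768000000000000000.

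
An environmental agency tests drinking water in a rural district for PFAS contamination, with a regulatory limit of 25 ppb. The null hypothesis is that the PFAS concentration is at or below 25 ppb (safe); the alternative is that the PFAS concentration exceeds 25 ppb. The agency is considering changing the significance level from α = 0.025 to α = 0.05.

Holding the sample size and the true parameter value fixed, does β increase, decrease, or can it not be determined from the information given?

It decreases.

With a larger α the critical value moves toward the center, so more of the Ha sampling distribution lies in the rejection region.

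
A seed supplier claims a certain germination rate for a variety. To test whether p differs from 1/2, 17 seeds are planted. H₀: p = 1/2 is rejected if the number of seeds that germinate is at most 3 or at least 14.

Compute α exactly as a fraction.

The significance level is the null-hypothesis probability of the rejection region {≤3} ∪ {≥14}.
The two tails are symmetric, so α = 2·(1 + 17 + 136 + 680)/2^17 = 1668/131072 = 417/32768.

417/32768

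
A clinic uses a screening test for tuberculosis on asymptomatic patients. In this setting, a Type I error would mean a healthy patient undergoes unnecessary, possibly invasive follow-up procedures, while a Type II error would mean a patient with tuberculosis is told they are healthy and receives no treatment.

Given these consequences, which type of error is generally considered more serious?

Type II error

The Type II consequence (a patient with tuberculosis is told they are healthy and receives no treatment) is more severe than the Type I consequence (a healthy patient undergoes unnecessary, possibly invasive follow-up procedures).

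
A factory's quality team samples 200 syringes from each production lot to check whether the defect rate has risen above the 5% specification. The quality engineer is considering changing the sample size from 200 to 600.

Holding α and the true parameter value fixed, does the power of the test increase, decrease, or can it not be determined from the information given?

More data shrinks sampling variability; the test statistic under Ha concentrates further from the null value, making rejection more likely.
Since power = 1 − β and β decreases, power increases.

It increases.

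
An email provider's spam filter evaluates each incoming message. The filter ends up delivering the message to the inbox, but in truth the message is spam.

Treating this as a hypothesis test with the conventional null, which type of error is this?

The null hypothesis here is that the message is legitimate (not spam).
'Delivering the message to the inbox' corresponds to failing to reject H₀.
H₀ was not rejected but H₀ is false — a Type II error (false negative).

Type II error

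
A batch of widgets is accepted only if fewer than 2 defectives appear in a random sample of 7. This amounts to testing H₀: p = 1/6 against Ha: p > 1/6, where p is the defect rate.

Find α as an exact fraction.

α = P(reject H₀ | H₀ true) = P(K ≥ 2 | p = 1/6), K ~ Binomial(7, 1/6).
α = 1 − P(K ≤ 1) = 1 − 15625/23328 = 7703/23328.

7703/23328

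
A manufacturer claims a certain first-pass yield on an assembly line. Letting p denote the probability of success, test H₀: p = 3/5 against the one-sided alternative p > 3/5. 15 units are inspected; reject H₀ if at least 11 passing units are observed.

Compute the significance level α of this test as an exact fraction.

6630789357/30517578125

α = P(reject H₀ | H₀ true) = P(K ≥ 11 | p = 3/5), with K ~ Binomial(15, 3/5).
P(K ≥ 11) = Σ_{j=11}^{15} C(15,j)·(3/5)^j·(2/5)^{15-j} = 6630789357/30517578125.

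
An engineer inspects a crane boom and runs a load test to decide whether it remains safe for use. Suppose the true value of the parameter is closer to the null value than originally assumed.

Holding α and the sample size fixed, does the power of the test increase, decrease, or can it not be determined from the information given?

A smaller departure from H₀ means the test statistic under Ha is distributed closer to where it would be under H₀; rejection becomes less likely.
Since power = 1 − β and β increases, power decreases.

It decreases.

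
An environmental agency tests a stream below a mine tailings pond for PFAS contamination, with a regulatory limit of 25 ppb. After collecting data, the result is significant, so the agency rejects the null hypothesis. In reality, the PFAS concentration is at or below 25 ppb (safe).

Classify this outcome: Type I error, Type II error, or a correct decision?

The conventional null hypothesis here is that the PFAS concentration is at or below 25 ppb (safe).
H₀ was rejected, but H₀ is actually true.
Rejecting a true null hypothesis is a Type I error (false positive).

Type I error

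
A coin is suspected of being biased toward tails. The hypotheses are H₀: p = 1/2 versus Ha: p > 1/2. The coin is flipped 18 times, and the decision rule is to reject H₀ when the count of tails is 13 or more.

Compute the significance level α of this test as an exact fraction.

1577/32768

Under H₀, X ~ Binomial(18, 1/2), and α = P(X ≥ 13).
That's C(18,13) + C(18,14) + C(18,15) + C(18,16) + C(18,17) + C(18,18) over 2^18, i.e. (8568 + 3060 + 816 + 153 + 18 + 1)/262144 = 12616/262144 = 1577/32768.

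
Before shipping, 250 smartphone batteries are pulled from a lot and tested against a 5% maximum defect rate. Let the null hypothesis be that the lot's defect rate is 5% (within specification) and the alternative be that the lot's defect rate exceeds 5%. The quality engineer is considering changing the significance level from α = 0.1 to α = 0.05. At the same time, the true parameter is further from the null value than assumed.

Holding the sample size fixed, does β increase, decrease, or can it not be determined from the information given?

Cannot be determined from the information given.

The first change alone would make β increase; the second alone would make β decrease. Which effect dominates depends on the magnitudes, which are not given.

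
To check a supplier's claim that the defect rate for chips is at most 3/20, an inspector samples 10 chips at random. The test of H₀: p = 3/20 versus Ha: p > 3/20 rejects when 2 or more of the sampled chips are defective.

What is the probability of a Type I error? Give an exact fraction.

4666369804641/10240000000000

α = P(reject H₀ | H₀ true) = P(X ≥ 2 | p = 3/20), X ~ Binomial(10, 3/20).
Computing the lower-tail complement: 1 − 5573630195359/10240000000000 = 4666369804641/10240000000000.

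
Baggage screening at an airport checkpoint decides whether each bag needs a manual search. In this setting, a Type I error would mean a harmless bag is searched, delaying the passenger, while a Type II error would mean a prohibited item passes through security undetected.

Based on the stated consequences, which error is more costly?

The Type II consequence (a prohibited item passes through security undetected) is more severe than the Type I consequence (a harmless bag is searched, delaying the passenger).

Type II error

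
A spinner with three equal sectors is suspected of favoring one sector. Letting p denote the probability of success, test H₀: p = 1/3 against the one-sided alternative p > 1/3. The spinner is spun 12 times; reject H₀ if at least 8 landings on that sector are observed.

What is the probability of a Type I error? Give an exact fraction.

The Type I error probability is α = P(X ≥ 8) computed under H₀, where X ~ Binomial(12, 1/3).
Summing C(12,j)(1/3)^j(2/3)^{12−j} for j = 8,…,12 gives 3323/177147.

3323/177147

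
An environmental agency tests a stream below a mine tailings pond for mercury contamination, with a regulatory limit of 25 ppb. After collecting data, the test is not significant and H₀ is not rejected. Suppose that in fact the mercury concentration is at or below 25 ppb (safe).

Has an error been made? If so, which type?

The conventional null hypothesis here is that the mercury concentration is at or below 25 ppb (safe).
The test retained a true H₀ — the decision matches the true state.

No error — this is a correct decision.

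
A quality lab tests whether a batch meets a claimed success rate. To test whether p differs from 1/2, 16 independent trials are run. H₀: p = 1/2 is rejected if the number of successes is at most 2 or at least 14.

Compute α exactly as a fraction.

137/32768

Under H₀, S ~ Binomial(16, 1/2); α is the probability of landing in either tail, P(S ≤ 2) + P(S ≥ 14).
By symmetry, α = 2·P(S ≤ 2) = 2·(1 + 16 + 120)/65536 = 274/65536 = 137/32768.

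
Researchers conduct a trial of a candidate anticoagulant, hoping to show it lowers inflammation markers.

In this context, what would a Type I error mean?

A Type I error would mean concluding that the drug lowers inflammation markers when in fact the drug has no effect on inflammation markers.

With the conventional null hypothesis that the drug has no effect on inflammation markers:
A Type I error is rejecting H₀ when H₀ is true.
Here that means concluding that the drug is effective when actually the drug has no effect on inflammation markers.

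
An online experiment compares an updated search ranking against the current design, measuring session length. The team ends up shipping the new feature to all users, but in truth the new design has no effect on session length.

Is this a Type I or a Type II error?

Type I error

The null hypothesis here is that the new design has no effect on session length.
'Shipping the new feature to all users' corresponds to rejecting H₀.
H₀ was rejected but H₀ is true — a Type I error (false positive).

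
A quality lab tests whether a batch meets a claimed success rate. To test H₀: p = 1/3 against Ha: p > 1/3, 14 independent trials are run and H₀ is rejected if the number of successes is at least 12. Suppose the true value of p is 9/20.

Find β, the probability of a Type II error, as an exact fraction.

817437922121895041/819200000000000000

β = P(fail to reject H₀ | Ha true) = P(S ≤ 11 | p = 9/20), S ~ Binomial(14, 9/20).
Adding the binomial probabilities P(S=0)+…+P(S=11) at p = 9/20 gives 817437922121895041/819200000000000000.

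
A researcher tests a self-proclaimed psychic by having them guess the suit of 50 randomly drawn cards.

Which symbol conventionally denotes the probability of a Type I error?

α

P(Type I error) = P(reject H₀ | H₀ true) = α, the significance level.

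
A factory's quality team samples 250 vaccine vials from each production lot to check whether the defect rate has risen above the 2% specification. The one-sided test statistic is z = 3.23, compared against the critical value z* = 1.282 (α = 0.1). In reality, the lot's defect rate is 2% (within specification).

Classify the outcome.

Type I error

The conventional null hypothesis is that the lot's defect rate is 2% (within specification).
Since z = 3.23 > z* = 1.282, H₀ is rejected.
H₀ is true (actually the lot's defect rate is 2% (within specification)).
Rejecting a true H₀ is a Type I error.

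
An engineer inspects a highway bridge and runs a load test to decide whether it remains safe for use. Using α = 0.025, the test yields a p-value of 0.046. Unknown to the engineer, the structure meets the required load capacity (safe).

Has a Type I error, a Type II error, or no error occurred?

The conventional null hypothesis is that the structure meets the required load capacity (safe).
Since p = 0.046 ≥ α = 0.025, H₀ is not rejected.
H₀ is true (actually the structure meets the required load capacity (safe)).
The decision matches the true state — no error.

No error (correct decision).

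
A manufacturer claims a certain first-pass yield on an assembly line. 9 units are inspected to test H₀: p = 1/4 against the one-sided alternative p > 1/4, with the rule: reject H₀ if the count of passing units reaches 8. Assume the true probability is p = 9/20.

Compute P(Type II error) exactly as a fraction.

126837738533/128000000000

Under the alternative p = 9/20, X ~ Binomial(9, 9/20); β is the probability the test does not reject, P(X < 8).
Summing C(9,j)·(9/20)^j·(11/20)^{9-j} for j = 0..7 gives 126837738533/128000000000.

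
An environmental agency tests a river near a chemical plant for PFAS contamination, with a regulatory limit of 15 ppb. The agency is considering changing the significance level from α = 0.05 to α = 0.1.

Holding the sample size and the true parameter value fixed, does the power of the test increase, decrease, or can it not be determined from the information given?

A larger α widens the rejection region, so when the alternative is true more outcomes lead to rejection — failing to reject becomes less likely.
Since power = 1 − β and β decreases, power increases.

It increases.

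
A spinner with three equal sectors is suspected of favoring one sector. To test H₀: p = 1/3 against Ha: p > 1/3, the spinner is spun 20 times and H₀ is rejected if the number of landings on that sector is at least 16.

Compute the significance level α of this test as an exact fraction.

29147/1162261467

The Type I error probability is α = P(S ≥ 16) computed under H₀, where S ~ Binomial(20, 1/3).
Summing C(20,j)(1/3)^j(2/3)^{20−j} for j = 16,…,20 gives 29147/1162261467.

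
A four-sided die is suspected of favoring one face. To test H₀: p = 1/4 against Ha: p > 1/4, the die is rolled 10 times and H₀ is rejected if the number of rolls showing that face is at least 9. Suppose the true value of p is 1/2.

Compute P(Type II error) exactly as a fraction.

β = P(fail to reject H₀ | Ha true) = P(X ≤ 8 | p = 1/2), X ~ Binomial(10, 1/2).
Summing C(10,j)·(1/2)^j·(1/2)^{10-j} for j = 0..8 gives 1013/1024.

1013/1024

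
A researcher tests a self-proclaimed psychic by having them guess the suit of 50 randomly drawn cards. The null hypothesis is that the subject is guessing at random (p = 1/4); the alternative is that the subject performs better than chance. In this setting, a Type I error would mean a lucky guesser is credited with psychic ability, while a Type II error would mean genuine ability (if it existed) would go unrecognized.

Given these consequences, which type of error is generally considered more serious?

Type I error

The Type I consequence (a lucky guesser is credited with psychic ability) is more severe than the Type II consequence (genuine ability (if it existed) would go unrecognized).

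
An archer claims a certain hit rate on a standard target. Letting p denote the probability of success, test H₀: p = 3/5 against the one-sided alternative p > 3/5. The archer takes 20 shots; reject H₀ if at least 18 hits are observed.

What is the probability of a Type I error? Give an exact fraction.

The Type I error probability is α = P(K ≥ 18) computed under H₀, where K ~ Binomial(20, 3/5).
Summing C(20,j)(3/5)^j(2/5)^{20−j} for j = 18,…,20 gives 344416814721/95367431640625.

344416814721/95367431640625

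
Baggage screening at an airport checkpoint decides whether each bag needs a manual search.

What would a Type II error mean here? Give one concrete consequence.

With the conventional null hypothesis that the bag contains no prohibited items:
A Type II error is failing to reject H₀ when H₀ is false.
Here that means letting the bag through when actually the bag contains a prohibited item.

A Type II error would mean concluding that the bag contains no prohibited items (or at least failing to establish that the bag contains a prohibited item) when in fact the bag contains a prohibited item. Consequence: a prohibited item passes through security undetected.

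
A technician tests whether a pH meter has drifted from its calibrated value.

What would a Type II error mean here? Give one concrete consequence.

With the conventional null hypothesis that the instrument is correctly calibrated:
A Type II error is failing to reject H₀ when H₀ is false.
Here that means leaving the instrument in service when actually the instrument has drifted out of calibration.

A Type II error would mean concluding that the instrument is correctly calibrated (or at least failing to establish that the instrument has drifted out of calibration) when in fact the instrument has drifted out of calibration. Consequence: an out-of-calibration instrument continues producing bad measurements.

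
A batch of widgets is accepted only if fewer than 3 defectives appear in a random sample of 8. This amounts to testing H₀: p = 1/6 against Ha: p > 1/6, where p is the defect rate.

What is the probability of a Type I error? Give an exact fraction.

The significance level is the probability, assuming p = 1/6, of seeing 3 or more defectives in 8 draws.
Via the complement, α = 1 − Σ_{j=0}^{2} C(8,j)(1/6)^j(5/6)^{8-j} = 75497/559872.

75497/559872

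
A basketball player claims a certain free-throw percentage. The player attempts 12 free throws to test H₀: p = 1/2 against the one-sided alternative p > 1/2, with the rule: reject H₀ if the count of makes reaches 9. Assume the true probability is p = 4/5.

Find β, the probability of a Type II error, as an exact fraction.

A Type II error is failing to reject when Ha holds: with p = 4/5, β = P(K ≤ 8).
Equivalently, β = 1 − P(K ≥ 9) = 10030813/48828125.

10030813/48828125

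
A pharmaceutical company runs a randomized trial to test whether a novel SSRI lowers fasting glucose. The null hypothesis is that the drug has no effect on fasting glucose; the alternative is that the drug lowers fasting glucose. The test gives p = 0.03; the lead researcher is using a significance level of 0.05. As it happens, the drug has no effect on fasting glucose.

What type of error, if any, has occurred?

Type I error

Since p = 0.03 < α = 0.05, H₀ is rejected.
H₀ is true (actually the drug has no effect on fasting glucose).
Rejecting a true H₀ is a Type I error.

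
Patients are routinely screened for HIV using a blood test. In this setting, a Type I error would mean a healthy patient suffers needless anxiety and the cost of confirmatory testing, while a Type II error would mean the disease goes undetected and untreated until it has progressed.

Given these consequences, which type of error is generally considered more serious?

The Type II consequence (the disease goes undetected and untreated until it has progressed) is more severe than the Type I consequence (a healthy patient suffers needless anxiety and the cost of confirmatory testing).

Type II error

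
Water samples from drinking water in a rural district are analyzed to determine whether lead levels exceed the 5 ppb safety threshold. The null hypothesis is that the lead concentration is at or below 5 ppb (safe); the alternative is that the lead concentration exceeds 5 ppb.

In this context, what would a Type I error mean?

A Type I error would mean concluding that the lead concentration exceeds 5 ppb when in fact the lead concentration is at or below 5 ppb (safe).

A Type I error is rejecting H₀ when H₀ is true.
Here that means declaring the site contaminated and ordering remediation when actually the lead concentration is at or below 5 ppb (safe).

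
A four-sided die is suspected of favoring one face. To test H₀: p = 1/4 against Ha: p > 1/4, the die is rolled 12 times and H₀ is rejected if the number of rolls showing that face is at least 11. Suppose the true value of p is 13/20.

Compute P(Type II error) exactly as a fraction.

3922160441778411/4096000000000000

β = P(fail to reject H₀ | Ha true) = P(Y ≤ 10 | p = 13/20), Y ~ Binomial(12, 13/20).
Equivalently, β = 1 − P(Y ≥ 11) = 3922160441778411/4096000000000000.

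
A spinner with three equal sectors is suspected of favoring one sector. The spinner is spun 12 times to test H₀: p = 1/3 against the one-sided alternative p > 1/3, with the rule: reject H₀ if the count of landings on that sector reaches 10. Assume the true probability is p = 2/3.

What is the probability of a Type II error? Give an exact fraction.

435185/531441

β = P(fail to reject H₀ | Ha true) = P(Y ≤ 9 | p = 2/3), Y ~ Binomial(12, 2/3).
Equivalently, β = 1 − P(Y ≥ 10) = 435185/531441.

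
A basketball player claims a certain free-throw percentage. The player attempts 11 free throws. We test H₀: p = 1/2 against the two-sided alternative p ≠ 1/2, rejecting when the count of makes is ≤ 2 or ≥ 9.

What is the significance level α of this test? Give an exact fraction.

67/1024

The significance level is the null-hypothesis probability of the rejection region {≤2} ∪ {≥9}.
Each tail has probability (1 + 11 + 55)/2048; doubling gives α = 134/2048 = 67/1024.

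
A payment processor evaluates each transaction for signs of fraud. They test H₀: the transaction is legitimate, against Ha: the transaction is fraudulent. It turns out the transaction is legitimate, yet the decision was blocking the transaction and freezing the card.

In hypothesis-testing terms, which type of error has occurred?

Type I error

'Blocking the transaction and freezing the card' corresponds to rejecting H₀.
H₀ was rejected but H₀ is true — a Type I error (false positive).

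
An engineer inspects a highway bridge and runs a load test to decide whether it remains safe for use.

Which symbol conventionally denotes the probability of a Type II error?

P(Type II error) = P(fail to reject H₀ | H₀ false) = β.

β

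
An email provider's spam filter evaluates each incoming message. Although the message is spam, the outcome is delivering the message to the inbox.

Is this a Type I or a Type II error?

The null hypothesis here is that the message is legitimate (not spam).
'Delivering the message to the inbox' corresponds to failing to reject H₀.
H₀ was not rejected but H₀ is false — a Type II error (false negative).

Type II error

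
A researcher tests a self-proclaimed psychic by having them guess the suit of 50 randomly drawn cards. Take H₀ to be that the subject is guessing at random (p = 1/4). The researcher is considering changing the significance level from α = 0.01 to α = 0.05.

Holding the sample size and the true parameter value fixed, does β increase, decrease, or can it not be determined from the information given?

With a larger α the critical value moves toward the center, so more of the Ha sampling distribution lies in the rejection region.

It decreases.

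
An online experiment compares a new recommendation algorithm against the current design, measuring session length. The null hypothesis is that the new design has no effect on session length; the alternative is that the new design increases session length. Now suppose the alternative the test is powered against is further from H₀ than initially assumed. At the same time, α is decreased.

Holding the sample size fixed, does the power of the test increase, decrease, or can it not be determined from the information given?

Cannot be determined from the information given.

The first change alone would make β decrease; the second alone would make β increase. Which effect dominates depends on the magnitudes, which are not given.
Since power = 1 − β, the effect on power is likewise indeterminate.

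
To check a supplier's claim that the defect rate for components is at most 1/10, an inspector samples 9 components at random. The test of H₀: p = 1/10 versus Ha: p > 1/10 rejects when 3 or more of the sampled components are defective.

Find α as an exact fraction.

Under H₀, Y ~ Binomial(9, 1/10); the Type I error rate is P(Y ≥ 3).
Computing the lower-tail complement: 1 − 473513931/500000000 = 26486069/500000000.

26486069/500000000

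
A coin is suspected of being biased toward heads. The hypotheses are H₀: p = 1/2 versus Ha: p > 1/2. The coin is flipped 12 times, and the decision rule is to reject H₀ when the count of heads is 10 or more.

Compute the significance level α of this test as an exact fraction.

79/4096

The Type I error probability is α = P(Y ≥ 10) computed under H₀, where Y ~ Binomial(12, 1/2).
That's C(12,10) + C(12,11) + C(12,12) over 2^12, i.e. (66 + 12 + 1)/4096 = 79/4096.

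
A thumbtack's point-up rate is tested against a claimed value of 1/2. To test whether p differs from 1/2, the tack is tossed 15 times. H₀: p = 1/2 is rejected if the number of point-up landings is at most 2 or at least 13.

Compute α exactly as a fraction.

α = P(S ≤ 2 or S ≥ 13 | p = 1/2), S ~ Binomial(15, 1/2).
Each tail has probability (1 + 15 + 105)/32768; doubling gives α = 242/32768 = 121/16384.

121/16384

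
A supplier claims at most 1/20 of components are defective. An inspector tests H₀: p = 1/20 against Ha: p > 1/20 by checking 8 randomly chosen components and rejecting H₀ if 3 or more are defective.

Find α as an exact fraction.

148178379/25600000000

The significance level is the probability, assuming p = 1/20, of seeing 3 or more defectives in 8 draws.
Via the complement, α = 1 − Σ_{j=0}^{2} C(8,j)(1/20)^j(19/20)^{8-j} = 148178379/25600000000.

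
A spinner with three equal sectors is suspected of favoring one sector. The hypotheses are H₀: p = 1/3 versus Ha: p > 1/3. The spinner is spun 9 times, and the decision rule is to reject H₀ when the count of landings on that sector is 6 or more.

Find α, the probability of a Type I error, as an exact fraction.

835/19683

Under H₀, X ~ Binomial(9, 1/3), and α = P(X ≥ 6).
Adding the binomial terms for j = 6 through 9 with p = 1/3 yields 835/19683.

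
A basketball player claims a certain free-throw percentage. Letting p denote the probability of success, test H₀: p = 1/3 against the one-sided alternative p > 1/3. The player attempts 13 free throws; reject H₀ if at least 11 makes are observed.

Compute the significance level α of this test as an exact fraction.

α = P(reject H₀ | H₀ true) = P(X ≥ 11 | p = 1/3), with X ~ Binomial(13, 1/3).
P(X ≥ 11) = Σ_{j=11}^{13} C(13,j)·(1/3)^j·(2/3)^{13-j} = 113/531441.

113/531441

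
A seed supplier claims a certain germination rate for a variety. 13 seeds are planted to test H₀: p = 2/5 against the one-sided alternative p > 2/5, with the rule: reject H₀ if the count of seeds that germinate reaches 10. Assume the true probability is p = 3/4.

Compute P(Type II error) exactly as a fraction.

3487541/8388608

A Type II error is failing to reject when Ha holds: with p = 3/4, β = P(K ≤ 9).
Summing C(13,j)·(3/4)^j·(1/4)^{13-j} for j = 0..9 gives 3487541/8388608.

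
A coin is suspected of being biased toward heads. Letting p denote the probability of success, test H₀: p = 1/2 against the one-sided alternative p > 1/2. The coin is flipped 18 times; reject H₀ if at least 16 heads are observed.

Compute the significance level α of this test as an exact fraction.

43/65536

The Type I error probability is α = P(S ≥ 16) computed under H₀, where S ~ Binomial(18, 1/2).
That's C(18,16) + C(18,17) + C(18,18) over 2^18, i.e. (153 + 18 + 1)/262144 = 172/262144 = 43/65536.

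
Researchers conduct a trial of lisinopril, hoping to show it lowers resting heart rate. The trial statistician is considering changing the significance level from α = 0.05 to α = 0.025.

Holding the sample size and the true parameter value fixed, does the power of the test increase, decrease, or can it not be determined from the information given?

Lowering α raises the bar for rejection; under Ha, the test now fails to reject on outcomes it previously would have rejected.
Since power = 1 − β and β increases, power decreases.

It decreases.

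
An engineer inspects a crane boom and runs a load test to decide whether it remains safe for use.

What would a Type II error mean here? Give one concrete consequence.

With the conventional null hypothesis that the structure meets the required load capacity (safe):
A Type II error is failing to reject H₀ when H₀ is false.
Here that means keeping the structure open when actually the structure is structurally deficient.

A Type II error would mean concluding that the structure meets the required load capacity (safe) (or at least failing to establish that the structure is structurally deficient) when in fact the structure is structurally deficient. Consequence: a deficient structure remains in service and may fail under load.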